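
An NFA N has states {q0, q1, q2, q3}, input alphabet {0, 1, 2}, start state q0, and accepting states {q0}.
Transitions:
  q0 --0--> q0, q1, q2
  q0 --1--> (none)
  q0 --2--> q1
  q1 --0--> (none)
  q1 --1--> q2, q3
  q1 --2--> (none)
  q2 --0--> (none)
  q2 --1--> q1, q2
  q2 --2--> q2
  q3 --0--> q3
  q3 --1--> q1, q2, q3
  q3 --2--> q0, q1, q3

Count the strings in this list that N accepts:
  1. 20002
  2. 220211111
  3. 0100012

1

20002: rejected
220211111: rejected
0100012: accepted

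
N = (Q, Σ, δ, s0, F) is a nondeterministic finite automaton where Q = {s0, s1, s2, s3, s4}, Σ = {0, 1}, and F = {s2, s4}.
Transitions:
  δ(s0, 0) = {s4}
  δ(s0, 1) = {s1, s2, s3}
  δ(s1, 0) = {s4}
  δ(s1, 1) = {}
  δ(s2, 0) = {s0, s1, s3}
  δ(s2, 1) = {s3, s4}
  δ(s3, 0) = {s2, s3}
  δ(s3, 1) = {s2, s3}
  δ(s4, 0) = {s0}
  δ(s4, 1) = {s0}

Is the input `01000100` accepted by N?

rejected

Start: {s0}
read 0: {s4}
read 1: {s0}
read 0: {s4}
read 0: {s0}
read 0: {s4}
read 1: {s0}
read 0: {s4}
read 0: {s0}
Reachable ∩ accepting = {} — empty.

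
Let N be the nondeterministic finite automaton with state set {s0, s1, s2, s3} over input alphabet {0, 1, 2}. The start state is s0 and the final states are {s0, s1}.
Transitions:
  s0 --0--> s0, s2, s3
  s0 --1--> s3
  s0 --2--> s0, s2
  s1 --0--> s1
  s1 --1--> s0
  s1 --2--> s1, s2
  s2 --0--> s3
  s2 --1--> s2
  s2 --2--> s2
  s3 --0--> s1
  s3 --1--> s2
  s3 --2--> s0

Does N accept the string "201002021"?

Start: {s0}
read 2: {s0, s2}
read 0: {s0, s2, s3}
read 1: {s2, s3}
read 0: {s1, s3}
read 0: {s1}
read 2: {s1, s2}
read 0: {s1, s3}
read 2: {s0, s1, s2}
read 1: {s0, s2, s3}
Reachable ∩ accepting = {s0} — nonempty.

accepted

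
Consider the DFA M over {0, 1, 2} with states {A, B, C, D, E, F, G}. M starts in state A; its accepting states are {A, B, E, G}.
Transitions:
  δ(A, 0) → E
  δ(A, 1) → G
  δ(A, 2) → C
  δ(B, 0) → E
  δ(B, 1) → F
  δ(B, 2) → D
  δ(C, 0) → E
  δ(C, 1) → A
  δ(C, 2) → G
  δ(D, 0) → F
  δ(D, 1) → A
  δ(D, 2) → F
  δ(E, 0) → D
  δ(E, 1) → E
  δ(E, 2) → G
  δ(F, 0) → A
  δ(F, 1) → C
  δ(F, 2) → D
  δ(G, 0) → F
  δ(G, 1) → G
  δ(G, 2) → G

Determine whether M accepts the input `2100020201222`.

accepted

A --2--> C
C --1--> A
A --0--> E
E --0--> D
D --0--> F
F --2--> D
D --0--> F
F --2--> D
D --0--> F
F --1--> C
C --2--> G
G --2--> G
G --2--> G
End in state G, which is an accepting state.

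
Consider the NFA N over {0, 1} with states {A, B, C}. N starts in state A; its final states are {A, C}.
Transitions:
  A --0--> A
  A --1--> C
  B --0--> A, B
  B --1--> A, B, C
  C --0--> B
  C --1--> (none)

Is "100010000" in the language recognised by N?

accepted

Start: {A}
read 1: {C}
read 0: {B}
read 0: {A, B}
read 0: {A, B}
read 1: {A, B, C}
read 0: {A, B}
read 0: {A, B}
read 0: {A, B}
read 0: {A, B}
Reachable ∩ accepting = {A} — nonempty.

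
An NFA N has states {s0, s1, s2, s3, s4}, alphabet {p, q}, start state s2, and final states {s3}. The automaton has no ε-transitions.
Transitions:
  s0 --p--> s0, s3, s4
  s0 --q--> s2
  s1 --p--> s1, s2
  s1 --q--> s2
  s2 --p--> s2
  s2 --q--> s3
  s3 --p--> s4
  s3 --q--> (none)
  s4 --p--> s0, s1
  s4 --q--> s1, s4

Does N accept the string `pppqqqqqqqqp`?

rejected

Start: {s2}
read p: {s2}
read p: {s2}
read p: {s2}
read q: {s3}
read q: {}
The reachable set is empty and stays empty for the remaining 7 symbols.
Reachable ∩ accepting = {} — empty.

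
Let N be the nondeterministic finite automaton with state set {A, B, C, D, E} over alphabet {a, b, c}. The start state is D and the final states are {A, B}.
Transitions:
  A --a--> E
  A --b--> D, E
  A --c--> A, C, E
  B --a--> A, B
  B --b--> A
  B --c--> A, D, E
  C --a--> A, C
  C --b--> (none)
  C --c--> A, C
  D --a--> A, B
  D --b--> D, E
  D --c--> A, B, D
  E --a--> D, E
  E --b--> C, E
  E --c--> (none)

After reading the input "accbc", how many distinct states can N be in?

Start: {D}
read a: {A, B}
read c: {A, C, D, E}
read c: {A, B, C, D, E}
read b: {A, C, D, E}
read c: {A, B, C, D, E}
Final reachable set {A, B, C, D, E} has 5 states.

5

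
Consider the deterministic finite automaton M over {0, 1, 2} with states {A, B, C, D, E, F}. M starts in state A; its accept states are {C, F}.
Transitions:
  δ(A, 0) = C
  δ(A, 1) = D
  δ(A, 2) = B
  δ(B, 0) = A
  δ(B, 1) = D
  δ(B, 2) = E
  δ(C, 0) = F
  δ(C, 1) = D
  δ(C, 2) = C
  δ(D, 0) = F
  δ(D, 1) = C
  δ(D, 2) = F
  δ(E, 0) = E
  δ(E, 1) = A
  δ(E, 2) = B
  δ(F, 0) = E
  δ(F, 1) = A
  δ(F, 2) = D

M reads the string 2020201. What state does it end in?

A --2--> B
B --0--> A
A --2--> B
B --0--> A
A --2--> B
B --0--> A
A --1--> D

D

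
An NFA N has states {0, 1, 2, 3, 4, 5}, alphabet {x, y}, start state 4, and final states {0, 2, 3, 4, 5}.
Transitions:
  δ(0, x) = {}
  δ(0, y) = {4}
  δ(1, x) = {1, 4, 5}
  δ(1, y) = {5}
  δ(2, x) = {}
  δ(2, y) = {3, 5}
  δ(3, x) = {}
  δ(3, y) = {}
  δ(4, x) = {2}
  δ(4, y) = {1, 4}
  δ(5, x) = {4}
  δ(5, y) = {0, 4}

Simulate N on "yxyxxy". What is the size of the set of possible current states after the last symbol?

Start: {4}
read y: {1, 4}
read x: {1, 2, 4, 5}
read y: {0, 1, 3, 4, 5}
read x: {1, 2, 4, 5}
read x: {1, 2, 4, 5}
read y: {0, 1, 3, 4, 5}
Final reachable set {0, 1, 3, 4, 5} has 5 states.

5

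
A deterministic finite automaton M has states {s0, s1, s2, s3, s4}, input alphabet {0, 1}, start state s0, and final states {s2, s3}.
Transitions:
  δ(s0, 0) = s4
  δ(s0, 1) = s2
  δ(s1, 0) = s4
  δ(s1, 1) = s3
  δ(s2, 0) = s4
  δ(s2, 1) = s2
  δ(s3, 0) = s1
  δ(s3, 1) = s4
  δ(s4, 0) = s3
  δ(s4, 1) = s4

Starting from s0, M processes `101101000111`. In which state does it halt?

s4

s0 --1--> s2
s2 --0--> s4
s4 --1--> s4
s4 --1--> s4
s4 --0--> s3
s3 --1--> s4
s4 --0--> s3
s3 --0--> s1
s1 --0--> s4
s4 --1--> s4
s4 --1--> s4
s4 --1--> s4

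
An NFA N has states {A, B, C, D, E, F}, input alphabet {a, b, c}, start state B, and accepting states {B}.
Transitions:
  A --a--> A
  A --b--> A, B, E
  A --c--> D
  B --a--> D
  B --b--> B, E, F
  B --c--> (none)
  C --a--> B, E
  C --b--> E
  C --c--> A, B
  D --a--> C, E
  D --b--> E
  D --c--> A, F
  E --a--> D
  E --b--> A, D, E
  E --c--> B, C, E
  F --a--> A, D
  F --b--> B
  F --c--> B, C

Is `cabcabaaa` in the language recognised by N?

Start: {B}
read c: {}
The reachable set is empty and stays empty for the remaining 8 symbols.
Reachable ∩ accepting = {} — empty.

rejected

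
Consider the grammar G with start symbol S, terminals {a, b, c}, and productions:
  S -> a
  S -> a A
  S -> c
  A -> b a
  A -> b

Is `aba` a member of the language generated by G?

S ⇒ aA ⇒ aba

yes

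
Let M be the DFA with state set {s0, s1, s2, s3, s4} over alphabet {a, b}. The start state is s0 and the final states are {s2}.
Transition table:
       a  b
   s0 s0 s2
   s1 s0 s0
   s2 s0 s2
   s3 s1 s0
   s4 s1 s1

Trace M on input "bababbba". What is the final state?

s0 --b--> s2
s2 --a--> s0
s0 --b--> s2
s2 --a--> s0
s0 --b--> s2
s2 --b--> s2
s2 --b--> s2
s2 --a--> s0

s0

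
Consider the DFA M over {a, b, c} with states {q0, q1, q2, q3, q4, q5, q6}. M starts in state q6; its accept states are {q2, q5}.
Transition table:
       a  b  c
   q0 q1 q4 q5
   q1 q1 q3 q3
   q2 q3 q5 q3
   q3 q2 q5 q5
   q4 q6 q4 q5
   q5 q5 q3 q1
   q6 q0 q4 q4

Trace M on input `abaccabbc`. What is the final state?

q6 --a--> q0
q0 --b--> q4
q4 --a--> q6
q6 --c--> q4
q4 --c--> q5
q5 --a--> q5
q5 --b--> q3
q3 --b--> q5
q5 --c--> q1

q1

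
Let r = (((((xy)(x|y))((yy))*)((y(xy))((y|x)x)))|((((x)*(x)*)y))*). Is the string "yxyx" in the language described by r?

Neither ((((xy)(x|y))((yy))*)((y(xy))((y|x)x))) nor ((((x)*(x)*)y))* matches yxyx.

no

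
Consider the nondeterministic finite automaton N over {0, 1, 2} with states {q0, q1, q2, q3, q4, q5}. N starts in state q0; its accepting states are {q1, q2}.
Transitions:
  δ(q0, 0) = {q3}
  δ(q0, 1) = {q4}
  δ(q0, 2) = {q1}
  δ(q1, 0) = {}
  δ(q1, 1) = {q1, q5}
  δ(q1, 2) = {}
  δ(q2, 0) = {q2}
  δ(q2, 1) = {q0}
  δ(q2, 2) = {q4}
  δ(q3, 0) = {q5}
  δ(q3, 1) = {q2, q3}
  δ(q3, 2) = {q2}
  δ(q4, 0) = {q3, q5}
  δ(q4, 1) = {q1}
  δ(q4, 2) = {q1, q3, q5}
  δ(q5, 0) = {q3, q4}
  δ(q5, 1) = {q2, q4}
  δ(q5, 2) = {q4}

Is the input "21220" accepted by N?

rejected

Start: {q0}
read 2: {q1}
read 1: {q1, q5}
read 2: {q4}
read 2: {q1, q3, q5}
read 0: {q3, q4, q5}
Reachable ∩ accepting = {} — empty.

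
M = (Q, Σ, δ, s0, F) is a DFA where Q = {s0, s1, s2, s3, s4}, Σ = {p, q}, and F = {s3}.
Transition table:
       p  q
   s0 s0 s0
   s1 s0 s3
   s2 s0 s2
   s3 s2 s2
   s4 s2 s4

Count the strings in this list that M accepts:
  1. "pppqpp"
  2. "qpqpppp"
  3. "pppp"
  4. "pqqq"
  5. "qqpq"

"pppqpp": rejected
"qpqpppp": rejected
"pppp": rejected
"pqqq": rejected
"qqpq": rejected

0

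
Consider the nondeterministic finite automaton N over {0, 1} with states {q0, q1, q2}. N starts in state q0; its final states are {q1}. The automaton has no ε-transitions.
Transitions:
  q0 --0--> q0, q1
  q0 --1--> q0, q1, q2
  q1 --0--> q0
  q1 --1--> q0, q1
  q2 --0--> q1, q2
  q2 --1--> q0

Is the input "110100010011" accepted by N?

accepted

Start: {q0}
read 1: {q0, q1, q2}
read 1: {q0, q1, q2}
read 0: {q0, q1, q2}
read 1: {q0, q1, q2}
read 0: {q0, q1, q2}
read 0: {q0, q1, q2}
read 0: {q0, q1, q2}
read 1: {q0, q1, q2}
read 0: {q0, q1, q2}
read 0: {q0, q1, q2}
read 1: {q0, q1, q2}
read 1: {q0, q1, q2}
Reachable ∩ accepting = {q1} — nonempty.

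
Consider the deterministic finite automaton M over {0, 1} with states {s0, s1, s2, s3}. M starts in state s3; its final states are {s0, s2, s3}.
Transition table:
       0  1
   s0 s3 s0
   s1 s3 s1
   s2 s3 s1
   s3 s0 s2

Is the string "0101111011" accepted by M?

s3 --0--> s0
s0 --1--> s0
s0 --0--> s3
s3 --1--> s2
s2 --1--> s1
s1 --1--> s1
s1 --1--> s1
s1 --0--> s3
s3 --1--> s2
s2 --1--> s1
End in state s1, which is not an accepting state.

rejected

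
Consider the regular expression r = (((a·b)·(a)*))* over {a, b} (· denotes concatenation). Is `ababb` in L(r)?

ababb cannot be split into zero or more pieces each matching ((a·b)·(a)*).

no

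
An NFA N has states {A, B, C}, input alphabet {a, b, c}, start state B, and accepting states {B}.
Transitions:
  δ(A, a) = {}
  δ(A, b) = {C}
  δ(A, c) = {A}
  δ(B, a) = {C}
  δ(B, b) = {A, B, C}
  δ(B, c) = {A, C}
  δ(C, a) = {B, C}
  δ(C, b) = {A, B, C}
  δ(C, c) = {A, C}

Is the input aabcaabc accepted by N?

Start: {B}
read a: {C}
read a: {B, C}
read b: {A, B, C}
read c: {A, C}
read a: {B, C}
read a: {B, C}
read b: {A, B, C}
read c: {A, C}
Reachable ∩ accepting = {} — empty.

rejected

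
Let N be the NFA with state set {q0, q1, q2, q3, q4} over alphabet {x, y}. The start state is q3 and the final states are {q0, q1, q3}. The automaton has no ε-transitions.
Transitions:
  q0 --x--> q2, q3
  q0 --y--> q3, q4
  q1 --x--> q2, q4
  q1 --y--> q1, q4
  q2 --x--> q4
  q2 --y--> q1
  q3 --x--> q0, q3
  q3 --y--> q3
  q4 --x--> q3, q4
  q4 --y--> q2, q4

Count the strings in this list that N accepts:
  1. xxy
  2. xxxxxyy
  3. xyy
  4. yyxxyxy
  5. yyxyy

5

xxy: accepted
xxxxxyy: accepted
xyy: accepted
yyxxyxy: accepted
yyxyy: accepted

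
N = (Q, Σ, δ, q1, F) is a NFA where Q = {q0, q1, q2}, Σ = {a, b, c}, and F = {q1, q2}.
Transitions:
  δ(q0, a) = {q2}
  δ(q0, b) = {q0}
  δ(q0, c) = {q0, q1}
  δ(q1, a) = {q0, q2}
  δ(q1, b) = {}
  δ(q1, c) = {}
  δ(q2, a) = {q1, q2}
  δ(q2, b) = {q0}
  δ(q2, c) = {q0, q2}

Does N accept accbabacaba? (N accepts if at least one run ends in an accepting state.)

Start: {q1}
read a: {q0, q2}
read c: {q0, q1, q2}
read c: {q0, q1, q2}
read b: {q0}
read a: {q2}
read b: {q0}
read a: {q2}
read c: {q0, q2}
read a: {q1, q2}
read b: {q0}
read a: {q2}
Reachable ∩ accepting = {q2} — nonempty.

accepted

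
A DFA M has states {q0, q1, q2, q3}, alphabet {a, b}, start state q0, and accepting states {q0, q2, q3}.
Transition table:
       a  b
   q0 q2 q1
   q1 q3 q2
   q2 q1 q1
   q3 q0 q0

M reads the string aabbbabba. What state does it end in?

q3

q0 --a--> q2
q2 --a--> q1
q1 --b--> q2
q2 --b--> q1
q1 --b--> q2
q2 --a--> q1
q1 --b--> q2
q2 --b--> q1
q1 --a--> q3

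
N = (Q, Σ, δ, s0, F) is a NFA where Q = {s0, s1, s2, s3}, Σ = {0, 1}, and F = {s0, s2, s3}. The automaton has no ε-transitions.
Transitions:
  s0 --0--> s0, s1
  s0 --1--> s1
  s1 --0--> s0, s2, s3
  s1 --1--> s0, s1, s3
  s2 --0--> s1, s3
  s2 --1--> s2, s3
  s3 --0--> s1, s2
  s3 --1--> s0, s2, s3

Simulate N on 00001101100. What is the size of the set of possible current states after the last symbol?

4

Start: {s0}
read 0: {s0, s1}
read 0: {s0, s1, s2, s3}
read 0: {s0, s1, s2, s3}
read 0: {s0, s1, s2, s3}
read 1: {s0, s1, s2, s3}
read 1: {s0, s1, s2, s3}
read 0: {s0, s1, s2, s3}
read 1: {s0, s1, s2, s3}
read 1: {s0, s1, s2, s3}
read 0: {s0, s1, s2, s3}
read 0: {s0, s1, s2, s3}
Final reachable set {s0, s1, s2, s3} has 4 states.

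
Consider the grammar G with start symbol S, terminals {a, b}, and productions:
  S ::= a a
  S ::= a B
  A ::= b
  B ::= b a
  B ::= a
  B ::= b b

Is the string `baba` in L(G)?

no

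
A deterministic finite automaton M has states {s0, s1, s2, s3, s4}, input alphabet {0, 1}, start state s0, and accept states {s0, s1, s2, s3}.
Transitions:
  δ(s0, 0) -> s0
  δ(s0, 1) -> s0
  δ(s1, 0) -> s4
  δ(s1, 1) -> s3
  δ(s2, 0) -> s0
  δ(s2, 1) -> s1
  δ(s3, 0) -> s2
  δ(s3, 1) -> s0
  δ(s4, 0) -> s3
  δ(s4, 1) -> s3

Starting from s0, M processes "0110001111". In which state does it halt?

s0 --0--> s0
s0 --1--> s0
s0 --1--> s0
s0 --0--> s0
s0 --0--> s0
s0 --0--> s0
s0 --1--> s0
s0 --1--> s0
s0 --1--> s0
s0 --1--> s0

s0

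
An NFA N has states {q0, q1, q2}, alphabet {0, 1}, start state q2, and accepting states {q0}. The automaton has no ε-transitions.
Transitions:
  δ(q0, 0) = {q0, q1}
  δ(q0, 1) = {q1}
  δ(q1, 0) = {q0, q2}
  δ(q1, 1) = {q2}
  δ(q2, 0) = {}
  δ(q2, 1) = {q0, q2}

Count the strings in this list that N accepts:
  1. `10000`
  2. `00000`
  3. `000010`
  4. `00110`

1

`10000`: accepted
`00000`: rejected
`000010`: rejected
`00110`: rejected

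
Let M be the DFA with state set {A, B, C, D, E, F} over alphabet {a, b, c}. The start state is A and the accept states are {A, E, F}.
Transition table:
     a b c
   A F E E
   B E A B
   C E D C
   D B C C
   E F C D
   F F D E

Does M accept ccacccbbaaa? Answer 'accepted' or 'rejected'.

accepted

A --c--> E
E --c--> D
D --a--> B
B --c--> B
B --c--> B
B --c--> B
B --b--> A
A --b--> E
E --a--> F
F --a--> F
F --a--> F
End in state F, which is an accepting state.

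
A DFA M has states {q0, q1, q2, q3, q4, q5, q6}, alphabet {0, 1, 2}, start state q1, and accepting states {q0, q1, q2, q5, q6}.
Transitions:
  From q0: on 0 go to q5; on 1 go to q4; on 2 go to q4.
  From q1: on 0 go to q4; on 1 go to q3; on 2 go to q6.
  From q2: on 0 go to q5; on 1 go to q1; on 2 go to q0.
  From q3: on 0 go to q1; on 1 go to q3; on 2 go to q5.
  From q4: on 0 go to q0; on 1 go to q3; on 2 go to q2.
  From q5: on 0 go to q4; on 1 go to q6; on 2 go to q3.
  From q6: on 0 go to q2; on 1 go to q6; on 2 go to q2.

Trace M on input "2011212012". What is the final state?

q1 --2--> q6
q6 --0--> q2
q2 --1--> q1
q1 --1--> q3
q3 --2--> q5
q5 --1--> q6
q6 --2--> q2
q2 --0--> q5
q5 --1--> q6
q6 --2--> q2

q2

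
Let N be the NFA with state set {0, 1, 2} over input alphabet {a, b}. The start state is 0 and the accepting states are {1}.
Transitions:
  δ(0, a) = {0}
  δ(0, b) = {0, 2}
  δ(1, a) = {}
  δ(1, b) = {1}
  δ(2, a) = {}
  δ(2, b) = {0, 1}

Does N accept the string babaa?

Start: {0}
read b: {0, 2}
read a: {0}
read b: {0, 2}
read a: {0}
read a: {0}
Reachable ∩ accepting = {} — empty.

rejected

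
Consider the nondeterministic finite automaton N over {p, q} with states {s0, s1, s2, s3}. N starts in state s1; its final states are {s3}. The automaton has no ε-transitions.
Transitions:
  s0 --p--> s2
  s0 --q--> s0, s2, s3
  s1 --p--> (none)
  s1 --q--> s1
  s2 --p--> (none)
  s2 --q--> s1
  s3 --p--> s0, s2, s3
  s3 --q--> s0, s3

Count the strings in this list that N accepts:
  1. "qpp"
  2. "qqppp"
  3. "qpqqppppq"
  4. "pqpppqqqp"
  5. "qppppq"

0

"qpp": rejected
"qqppp": rejected
"qpqqppppq": rejected
"pqpppqqqp": rejected
"qppppq": rejected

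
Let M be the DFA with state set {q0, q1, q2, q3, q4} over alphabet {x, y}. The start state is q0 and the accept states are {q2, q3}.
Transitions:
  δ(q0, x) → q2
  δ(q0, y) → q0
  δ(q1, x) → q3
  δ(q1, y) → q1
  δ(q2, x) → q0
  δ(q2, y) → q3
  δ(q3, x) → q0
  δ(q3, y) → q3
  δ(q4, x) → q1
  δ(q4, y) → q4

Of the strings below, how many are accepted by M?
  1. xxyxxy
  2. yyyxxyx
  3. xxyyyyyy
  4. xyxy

1

xxyxxy: rejected
yyyxxyx: accepted
xxyyyyyy: rejected
xyxy: rejected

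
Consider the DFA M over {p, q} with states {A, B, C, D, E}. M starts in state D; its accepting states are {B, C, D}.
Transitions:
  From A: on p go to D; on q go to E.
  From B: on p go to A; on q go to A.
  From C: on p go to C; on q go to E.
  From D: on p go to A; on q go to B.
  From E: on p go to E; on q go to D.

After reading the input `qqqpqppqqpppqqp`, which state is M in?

D

D --q--> B
B --q--> A
A --q--> E
E --p--> E
E --q--> D
D --p--> A
A --p--> D
D --q--> B
B --q--> A
A --p--> D
D --p--> A
A --p--> D
D --q--> B
B --q--> A
A --p--> D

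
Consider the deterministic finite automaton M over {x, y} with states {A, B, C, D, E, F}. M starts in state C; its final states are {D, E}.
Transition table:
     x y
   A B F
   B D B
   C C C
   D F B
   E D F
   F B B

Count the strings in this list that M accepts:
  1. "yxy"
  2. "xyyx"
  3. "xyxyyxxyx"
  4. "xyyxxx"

0

"yxy": rejected
"xyyx": rejected
"xyxyyxxyx": rejected
"xyyxxx": rejected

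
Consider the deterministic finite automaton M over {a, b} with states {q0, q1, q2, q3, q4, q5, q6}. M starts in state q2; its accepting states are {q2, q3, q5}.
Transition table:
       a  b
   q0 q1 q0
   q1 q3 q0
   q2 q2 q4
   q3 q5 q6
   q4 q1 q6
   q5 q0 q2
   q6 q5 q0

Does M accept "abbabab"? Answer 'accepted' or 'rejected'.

q2 --a--> q2
q2 --b--> q4
q4 --b--> q6
q6 --a--> q5
q5 --b--> q2
q2 --a--> q2
q2 --b--> q4
End in state q4, which is not an accepting state.

rejected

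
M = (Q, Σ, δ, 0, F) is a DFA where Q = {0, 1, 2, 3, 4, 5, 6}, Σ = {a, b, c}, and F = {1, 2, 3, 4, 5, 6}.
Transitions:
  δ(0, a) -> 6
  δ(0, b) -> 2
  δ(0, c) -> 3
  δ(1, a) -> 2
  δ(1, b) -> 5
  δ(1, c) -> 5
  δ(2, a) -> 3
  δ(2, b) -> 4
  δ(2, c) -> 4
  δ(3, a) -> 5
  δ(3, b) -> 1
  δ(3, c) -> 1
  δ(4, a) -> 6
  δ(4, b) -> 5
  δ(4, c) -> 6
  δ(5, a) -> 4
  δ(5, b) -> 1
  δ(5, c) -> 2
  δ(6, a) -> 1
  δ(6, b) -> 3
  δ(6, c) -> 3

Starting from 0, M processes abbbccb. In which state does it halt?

5

0 --a--> 6
6 --b--> 3
3 --b--> 1
1 --b--> 5
5 --c--> 2
2 --c--> 4
4 --b--> 5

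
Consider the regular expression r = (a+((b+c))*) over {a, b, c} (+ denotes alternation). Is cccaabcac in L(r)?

no

Neither a nor ((b+c))* matches cccaabcac.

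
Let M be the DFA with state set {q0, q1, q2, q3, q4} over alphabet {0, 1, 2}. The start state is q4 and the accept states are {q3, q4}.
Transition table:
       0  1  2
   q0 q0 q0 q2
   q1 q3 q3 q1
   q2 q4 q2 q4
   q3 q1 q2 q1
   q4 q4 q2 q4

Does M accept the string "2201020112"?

accepted

q4 --2--> q4
q4 --2--> q4
q4 --0--> q4
q4 --1--> q2
q2 --0--> q4
q4 --2--> q4
q4 --0--> q4
q4 --1--> q2
q2 --1--> q2
q2 --2--> q4
End in state q4, which is an accepting state.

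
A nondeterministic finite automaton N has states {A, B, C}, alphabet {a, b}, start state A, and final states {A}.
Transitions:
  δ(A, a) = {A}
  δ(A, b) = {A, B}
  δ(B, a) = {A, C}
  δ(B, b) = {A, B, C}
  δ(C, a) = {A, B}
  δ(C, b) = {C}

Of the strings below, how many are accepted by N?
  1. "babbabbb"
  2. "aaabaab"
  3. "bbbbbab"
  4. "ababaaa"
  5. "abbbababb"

5

"babbabbb": accepted
"aaabaab": accepted
"bbbbbab": accepted
"ababaaa": accepted
"abbbababb": accepted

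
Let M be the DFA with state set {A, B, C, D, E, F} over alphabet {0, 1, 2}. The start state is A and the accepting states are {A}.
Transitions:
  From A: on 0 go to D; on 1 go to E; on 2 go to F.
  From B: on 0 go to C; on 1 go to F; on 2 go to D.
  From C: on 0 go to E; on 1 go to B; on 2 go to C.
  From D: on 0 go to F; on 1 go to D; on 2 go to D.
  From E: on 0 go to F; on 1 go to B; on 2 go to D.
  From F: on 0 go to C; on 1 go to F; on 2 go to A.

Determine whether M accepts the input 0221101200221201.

rejected

A --0--> D
D --2--> D
D --2--> D
D --1--> D
D --1--> D
D --0--> F
F --1--> F
F --2--> A
A --0--> D
D --0--> F
F --2--> A
A --2--> F
F --1--> F
F --2--> A
A --0--> D
D --1--> D
End in state D, which is not an accepting state.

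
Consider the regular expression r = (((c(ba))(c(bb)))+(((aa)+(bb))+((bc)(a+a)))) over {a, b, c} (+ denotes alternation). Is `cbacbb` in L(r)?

yes

The left alternative ((c(ba))(c(bb))) matches cbacbb.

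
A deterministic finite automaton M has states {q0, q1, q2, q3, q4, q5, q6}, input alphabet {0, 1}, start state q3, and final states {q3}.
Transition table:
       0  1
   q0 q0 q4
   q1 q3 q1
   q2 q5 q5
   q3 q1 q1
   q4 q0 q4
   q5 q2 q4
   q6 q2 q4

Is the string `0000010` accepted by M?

q3 --0--> q1
q1 --0--> q3
q3 --0--> q1
q1 --0--> q3
q3 --0--> q1
q1 --1--> q1
q1 --0--> q3
End in state q3, which is an accepting state.

accepted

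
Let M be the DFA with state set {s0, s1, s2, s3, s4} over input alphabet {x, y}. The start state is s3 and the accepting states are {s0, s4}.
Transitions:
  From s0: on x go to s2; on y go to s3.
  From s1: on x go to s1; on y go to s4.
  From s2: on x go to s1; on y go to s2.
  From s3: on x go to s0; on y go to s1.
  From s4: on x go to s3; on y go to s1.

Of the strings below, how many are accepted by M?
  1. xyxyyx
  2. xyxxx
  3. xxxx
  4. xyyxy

1

xyxyyx: rejected
xyxxx: rejected
xxxx: rejected
xyyxy: accepted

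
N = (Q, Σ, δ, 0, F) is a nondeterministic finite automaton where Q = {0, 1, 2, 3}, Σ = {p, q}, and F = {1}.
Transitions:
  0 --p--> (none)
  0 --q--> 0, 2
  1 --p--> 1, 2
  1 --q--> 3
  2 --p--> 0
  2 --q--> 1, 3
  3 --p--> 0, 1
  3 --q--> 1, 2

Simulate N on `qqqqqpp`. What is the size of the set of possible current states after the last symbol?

Start: {0}
read q: {0, 2}
read q: {0, 1, 2, 3}
read q: {0, 1, 2, 3}
read q: {0, 1, 2, 3}
read q: {0, 1, 2, 3}
read p: {0, 1, 2}
read p: {0, 1, 2}
Final reachable set {0, 1, 2} has 3 states.

3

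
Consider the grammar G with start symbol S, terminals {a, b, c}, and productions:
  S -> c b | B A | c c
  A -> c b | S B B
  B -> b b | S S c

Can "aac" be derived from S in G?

no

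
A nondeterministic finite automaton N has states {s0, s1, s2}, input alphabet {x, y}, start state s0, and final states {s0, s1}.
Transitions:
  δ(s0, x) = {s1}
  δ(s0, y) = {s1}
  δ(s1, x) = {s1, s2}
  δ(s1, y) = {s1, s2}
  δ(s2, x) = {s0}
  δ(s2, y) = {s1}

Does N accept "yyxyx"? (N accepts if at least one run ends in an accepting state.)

Start: {s0}
read y: {s1}
read y: {s1, s2}
read x: {s0, s1, s2}
read y: {s1, s2}
read x: {s0, s1, s2}
Reachable ∩ accepting = {s0, s1} — nonempty.

accepted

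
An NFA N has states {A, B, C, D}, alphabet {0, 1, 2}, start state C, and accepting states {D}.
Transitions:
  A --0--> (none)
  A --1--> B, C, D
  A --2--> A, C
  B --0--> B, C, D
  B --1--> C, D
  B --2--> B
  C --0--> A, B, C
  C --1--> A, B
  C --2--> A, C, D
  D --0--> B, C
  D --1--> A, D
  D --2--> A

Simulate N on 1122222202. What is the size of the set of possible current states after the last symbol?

4

Start: {C}
read 1: {A, B}
read 1: {B, C, D}
read 2: {A, B, C, D}
read 2: {A, B, C, D}
read 2: {A, B, C, D}
read 2: {A, B, C, D}
read 2: {A, B, C, D}
read 2: {A, B, C, D}
read 0: {A, B, C, D}
read 2: {A, B, C, D}
Final reachable set {A, B, C, D} has 4 states.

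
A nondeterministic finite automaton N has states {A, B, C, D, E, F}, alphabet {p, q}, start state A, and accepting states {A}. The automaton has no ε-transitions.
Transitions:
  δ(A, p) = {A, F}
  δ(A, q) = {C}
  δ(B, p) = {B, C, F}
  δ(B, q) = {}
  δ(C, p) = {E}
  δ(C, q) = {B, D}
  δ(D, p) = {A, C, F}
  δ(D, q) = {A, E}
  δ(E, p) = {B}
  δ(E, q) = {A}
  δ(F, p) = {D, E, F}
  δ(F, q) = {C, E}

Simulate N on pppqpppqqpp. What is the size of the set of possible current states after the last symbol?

6

Start: {A}
read p: {A, F}
read p: {A, D, E, F}
read p: {A, B, C, D, E, F}
read q: {A, B, C, D, E}
read p: {A, B, C, E, F}
read p: {A, B, C, D, E, F}
read p: {A, B, C, D, E, F}
read q: {A, B, C, D, E}
read q: {A, B, C, D, E}
read p: {A, B, C, E, F}
read p: {A, B, C, D, E, F}
Final reachable set {A, B, C, D, E, F} has 6 states.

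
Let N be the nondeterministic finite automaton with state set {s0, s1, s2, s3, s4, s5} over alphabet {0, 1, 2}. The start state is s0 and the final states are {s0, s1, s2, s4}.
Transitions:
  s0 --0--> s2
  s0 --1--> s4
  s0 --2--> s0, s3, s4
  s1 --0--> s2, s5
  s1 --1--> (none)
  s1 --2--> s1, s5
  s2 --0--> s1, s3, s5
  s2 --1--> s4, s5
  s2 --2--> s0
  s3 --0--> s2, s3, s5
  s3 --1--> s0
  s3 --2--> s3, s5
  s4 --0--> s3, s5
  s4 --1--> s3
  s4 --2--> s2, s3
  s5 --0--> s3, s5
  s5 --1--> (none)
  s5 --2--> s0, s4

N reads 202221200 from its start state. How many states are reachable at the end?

4

Start: {s0}
read 2: {s0, s3, s4}
read 0: {s2, s3, s5}
read 2: {s0, s3, s4, s5}
read 2: {s0, s2, s3, s4, s5}
read 2: {s0, s2, s3, s4, s5}
read 1: {s0, s3, s4, s5}
read 2: {s0, s2, s3, s4, s5}
read 0: {s1, s2, s3, s5}
read 0: {s1, s2, s3, s5}
Final reachable set {s1, s2, s3, s5} has 4 states.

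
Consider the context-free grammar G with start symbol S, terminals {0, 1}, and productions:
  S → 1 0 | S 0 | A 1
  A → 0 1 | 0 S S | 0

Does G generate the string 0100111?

yes

S ⇒ A1 ⇒ 0SS1 ⇒ 010S1 ⇒ 010A11 ⇒ 0100111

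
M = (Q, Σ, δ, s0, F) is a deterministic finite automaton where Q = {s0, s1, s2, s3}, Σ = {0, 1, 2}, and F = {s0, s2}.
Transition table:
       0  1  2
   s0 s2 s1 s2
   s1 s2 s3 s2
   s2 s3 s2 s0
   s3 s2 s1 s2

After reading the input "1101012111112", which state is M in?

s0 --1--> s1
s1 --1--> s3
s3 --0--> s2
s2 --1--> s2
s2 --0--> s3
s3 --1--> s1
s1 --2--> s2
s2 --1--> s2
s2 --1--> s2
s2 --1--> s2
s2 --1--> s2
s2 --1--> s2
s2 --2--> s0

s0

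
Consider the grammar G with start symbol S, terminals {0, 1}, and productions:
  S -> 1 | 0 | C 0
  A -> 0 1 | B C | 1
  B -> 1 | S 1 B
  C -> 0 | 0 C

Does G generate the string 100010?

no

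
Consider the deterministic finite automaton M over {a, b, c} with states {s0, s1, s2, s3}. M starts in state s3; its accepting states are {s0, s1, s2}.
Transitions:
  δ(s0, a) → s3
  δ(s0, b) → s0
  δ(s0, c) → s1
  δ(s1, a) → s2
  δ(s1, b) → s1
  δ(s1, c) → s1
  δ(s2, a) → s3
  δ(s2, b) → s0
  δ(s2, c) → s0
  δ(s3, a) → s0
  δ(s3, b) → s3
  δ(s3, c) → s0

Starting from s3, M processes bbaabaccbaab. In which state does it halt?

s3 --b--> s3
s3 --b--> s3
s3 --a--> s0
s0 --a--> s3
s3 --b--> s3
s3 --a--> s0
s0 --c--> s1
s1 --c--> s1
s1 --b--> s1
s1 --a--> s2
s2 --a--> s3
s3 --b--> s3

s3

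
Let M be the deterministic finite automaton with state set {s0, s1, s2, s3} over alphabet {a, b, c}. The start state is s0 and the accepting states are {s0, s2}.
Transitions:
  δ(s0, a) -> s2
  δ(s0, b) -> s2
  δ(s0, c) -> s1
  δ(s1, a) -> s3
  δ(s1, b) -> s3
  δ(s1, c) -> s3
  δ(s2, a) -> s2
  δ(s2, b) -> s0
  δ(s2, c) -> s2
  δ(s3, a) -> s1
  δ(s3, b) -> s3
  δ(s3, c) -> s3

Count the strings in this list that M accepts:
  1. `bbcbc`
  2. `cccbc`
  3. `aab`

`bbcbc`: rejected
`cccbc`: rejected
`aab`: accepted

1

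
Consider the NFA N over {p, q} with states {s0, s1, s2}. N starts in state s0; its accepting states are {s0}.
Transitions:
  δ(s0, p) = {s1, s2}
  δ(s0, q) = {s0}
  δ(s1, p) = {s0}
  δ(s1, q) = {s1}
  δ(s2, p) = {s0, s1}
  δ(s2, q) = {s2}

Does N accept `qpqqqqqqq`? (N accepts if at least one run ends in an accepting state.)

rejected

Start: {s0}
read q: {s0}
read p: {s1, s2}
read q: {s1, s2}
read q: {s1, s2}
read q: {s1, s2}
read q: {s1, s2}
read q: {s1, s2}
read q: {s1, s2}
read q: {s1, s2}
Reachable ∩ accepting = {} — empty.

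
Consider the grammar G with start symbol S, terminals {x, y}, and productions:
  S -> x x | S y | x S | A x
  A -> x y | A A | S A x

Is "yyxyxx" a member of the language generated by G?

no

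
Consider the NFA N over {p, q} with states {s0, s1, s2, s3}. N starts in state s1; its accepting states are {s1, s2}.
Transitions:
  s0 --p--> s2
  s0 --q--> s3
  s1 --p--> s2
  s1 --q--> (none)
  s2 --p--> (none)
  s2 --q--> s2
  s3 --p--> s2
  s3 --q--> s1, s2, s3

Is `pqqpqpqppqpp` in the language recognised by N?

Start: {s1}
read p: {s2}
read q: {s2}
read q: {s2}
read p: {}
The reachable set is empty and stays empty for the remaining 8 symbols.
Reachable ∩ accepting = {} — empty.

rejected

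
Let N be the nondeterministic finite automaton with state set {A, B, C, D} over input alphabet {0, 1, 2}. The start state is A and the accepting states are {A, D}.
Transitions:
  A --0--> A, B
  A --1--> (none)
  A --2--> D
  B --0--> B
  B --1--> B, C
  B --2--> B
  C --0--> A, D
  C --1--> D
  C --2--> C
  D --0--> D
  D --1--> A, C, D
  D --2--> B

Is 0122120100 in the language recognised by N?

accepted

Start: {A}
read 0: {A, B}
read 1: {B, C}
read 2: {B, C}
read 2: {B, C}
read 1: {B, C, D}
read 2: {B, C}
read 0: {A, B, D}
read 1: {A, B, C, D}
read 0: {A, B, D}
read 0: {A, B, D}
Reachable ∩ accepting = {A, D} — nonempty.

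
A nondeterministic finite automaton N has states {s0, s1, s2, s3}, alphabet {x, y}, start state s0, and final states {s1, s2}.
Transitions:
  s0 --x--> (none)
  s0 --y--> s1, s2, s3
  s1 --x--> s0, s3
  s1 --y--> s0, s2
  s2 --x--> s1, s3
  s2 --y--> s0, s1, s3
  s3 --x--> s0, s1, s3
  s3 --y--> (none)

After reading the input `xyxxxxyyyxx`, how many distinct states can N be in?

Start: {s0}
read x: {}
The reachable set is empty and stays empty for the remaining 10 symbols.
Final reachable set {} has 0 states.

0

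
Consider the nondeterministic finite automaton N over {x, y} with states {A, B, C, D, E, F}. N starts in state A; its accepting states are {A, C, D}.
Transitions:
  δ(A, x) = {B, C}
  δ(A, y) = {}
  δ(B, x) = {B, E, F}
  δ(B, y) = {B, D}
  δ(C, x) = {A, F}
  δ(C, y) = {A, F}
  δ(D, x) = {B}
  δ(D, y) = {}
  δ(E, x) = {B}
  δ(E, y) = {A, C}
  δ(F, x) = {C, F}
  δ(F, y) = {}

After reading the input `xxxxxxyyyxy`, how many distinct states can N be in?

4

Start: {A}
read x: {B, C}
read x: {A, B, E, F}
read x: {B, C, E, F}
read x: {A, B, C, E, F}
read x: {A, B, C, E, F}
read x: {A, B, C, E, F}
read y: {A, B, C, D, F}
read y: {A, B, D, F}
read y: {B, D}
read x: {B, E, F}
read y: {A, B, C, D}
Final reachable set {A, B, C, D} has 4 states.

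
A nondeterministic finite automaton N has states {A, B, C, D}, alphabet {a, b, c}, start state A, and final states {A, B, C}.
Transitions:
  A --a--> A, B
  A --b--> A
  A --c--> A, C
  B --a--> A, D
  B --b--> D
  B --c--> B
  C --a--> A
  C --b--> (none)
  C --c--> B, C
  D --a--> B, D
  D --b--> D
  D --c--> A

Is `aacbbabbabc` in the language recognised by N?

accepted

Start: {A}
read a: {A, B}
read a: {A, B, D}
read c: {A, B, C}
read b: {A, D}
read b: {A, D}
read a: {A, B, D}
read b: {A, D}
read b: {A, D}
read a: {A, B, D}
read b: {A, D}
read c: {A, C}
Reachable ∩ accepting = {A, C} — nonempty.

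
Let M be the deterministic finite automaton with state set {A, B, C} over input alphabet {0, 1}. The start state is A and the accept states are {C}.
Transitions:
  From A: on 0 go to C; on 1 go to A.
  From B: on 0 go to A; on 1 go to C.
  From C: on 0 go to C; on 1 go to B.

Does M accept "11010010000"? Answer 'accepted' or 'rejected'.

accepted

A --1--> A
A --1--> A
A --0--> C
C --1--> B
B --0--> A
A --0--> C
C --1--> B
B --0--> A
A --0--> C
C --0--> C
C --0--> C
End in state C, which is an accepting state.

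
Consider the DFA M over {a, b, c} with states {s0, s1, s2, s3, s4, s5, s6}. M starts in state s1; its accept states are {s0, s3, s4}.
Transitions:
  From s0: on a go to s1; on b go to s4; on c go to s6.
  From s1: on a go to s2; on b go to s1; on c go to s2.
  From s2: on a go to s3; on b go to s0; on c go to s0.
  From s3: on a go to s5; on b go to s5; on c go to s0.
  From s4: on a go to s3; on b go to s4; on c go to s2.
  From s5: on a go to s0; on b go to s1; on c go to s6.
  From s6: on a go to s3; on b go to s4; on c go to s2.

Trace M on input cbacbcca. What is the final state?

s1 --c--> s2
s2 --b--> s0
s0 --a--> s1
s1 --c--> s2
s2 --b--> s0
s0 --c--> s6
s6 --c--> s2
s2 --a--> s3

s3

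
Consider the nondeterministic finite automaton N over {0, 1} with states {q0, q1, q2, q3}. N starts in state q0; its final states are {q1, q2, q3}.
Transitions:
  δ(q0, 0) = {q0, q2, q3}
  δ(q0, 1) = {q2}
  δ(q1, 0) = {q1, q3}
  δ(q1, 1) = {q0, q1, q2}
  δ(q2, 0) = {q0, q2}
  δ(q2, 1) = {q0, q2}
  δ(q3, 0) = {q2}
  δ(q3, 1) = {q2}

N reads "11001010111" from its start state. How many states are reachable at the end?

Start: {q0}
read 1: {q2}
read 1: {q0, q2}
read 0: {q0, q2, q3}
read 0: {q0, q2, q3}
read 1: {q0, q2}
read 0: {q0, q2, q3}
read 1: {q0, q2}
read 0: {q0, q2, q3}
read 1: {q0, q2}
read 1: {q0, q2}
read 1: {q0, q2}
Final reachable set {q0, q2} has 2 states.

2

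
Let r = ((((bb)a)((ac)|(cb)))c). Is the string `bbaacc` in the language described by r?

yes

Split as bbaac·c: (((bb)a)((ac)|(cb))) matches bbaac and c matches c.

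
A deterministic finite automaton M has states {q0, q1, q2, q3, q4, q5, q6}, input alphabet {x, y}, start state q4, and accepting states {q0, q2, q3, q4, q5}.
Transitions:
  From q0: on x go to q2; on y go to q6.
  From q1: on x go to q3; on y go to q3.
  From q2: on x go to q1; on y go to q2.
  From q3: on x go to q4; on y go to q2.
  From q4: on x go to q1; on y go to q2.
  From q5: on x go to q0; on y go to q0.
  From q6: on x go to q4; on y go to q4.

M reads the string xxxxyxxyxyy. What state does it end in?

q2

q4 --x--> q1
q1 --x--> q3
q3 --x--> q4
q4 --x--> q1
q1 --y--> q3
q3 --x--> q4
q4 --x--> q1
q1 --y--> q3
q3 --x--> q4
q4 --y--> q2
q2 --y--> q2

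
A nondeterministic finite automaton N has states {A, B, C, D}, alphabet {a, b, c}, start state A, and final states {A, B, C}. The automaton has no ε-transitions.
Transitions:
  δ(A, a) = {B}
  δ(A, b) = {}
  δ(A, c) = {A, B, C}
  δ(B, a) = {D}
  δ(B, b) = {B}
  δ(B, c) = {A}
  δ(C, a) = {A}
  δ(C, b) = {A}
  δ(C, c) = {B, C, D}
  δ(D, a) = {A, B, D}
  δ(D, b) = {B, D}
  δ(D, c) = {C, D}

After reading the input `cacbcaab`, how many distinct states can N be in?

Start: {A}
read c: {A, B, C}
read a: {A, B, D}
read c: {A, B, C, D}
read b: {A, B, D}
read c: {A, B, C, D}
read a: {A, B, D}
read a: {A, B, D}
read b: {B, D}
Final reachable set {B, D} has 2 states.

2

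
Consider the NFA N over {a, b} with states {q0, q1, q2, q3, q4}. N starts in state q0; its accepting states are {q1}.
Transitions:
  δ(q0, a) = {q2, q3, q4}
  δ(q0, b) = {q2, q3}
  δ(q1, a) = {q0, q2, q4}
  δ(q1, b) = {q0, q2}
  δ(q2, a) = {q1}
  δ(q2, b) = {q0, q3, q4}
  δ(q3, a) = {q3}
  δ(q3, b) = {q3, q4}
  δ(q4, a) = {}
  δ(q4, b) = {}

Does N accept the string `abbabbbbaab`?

rejected

Start: {q0}
read a: {q2, q3, q4}
read b: {q0, q3, q4}
read b: {q2, q3, q4}
read a: {q1, q3}
read b: {q0, q2, q3, q4}
read b: {q0, q2, q3, q4}
read b: {q0, q2, q3, q4}
read b: {q0, q2, q3, q4}
read a: {q1, q2, q3, q4}
read a: {q0, q1, q2, q3, q4}
read b: {q0, q2, q3, q4}
Reachable ∩ accepting = {} — empty.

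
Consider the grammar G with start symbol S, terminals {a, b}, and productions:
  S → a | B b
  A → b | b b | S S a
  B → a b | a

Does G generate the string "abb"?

yes

S ⇒ Bb ⇒ abb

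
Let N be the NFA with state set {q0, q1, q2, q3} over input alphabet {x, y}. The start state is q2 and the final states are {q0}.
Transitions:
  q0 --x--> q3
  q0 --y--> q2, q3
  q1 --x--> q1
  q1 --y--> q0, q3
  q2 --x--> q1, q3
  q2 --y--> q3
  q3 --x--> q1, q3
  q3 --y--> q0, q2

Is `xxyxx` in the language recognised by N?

rejected

Start: {q2}
read x: {q1, q3}
read x: {q1, q3}
read y: {q0, q2, q3}
read x: {q1, q3}
read x: {q1, q3}
Reachable ∩ accepting = {} — empty.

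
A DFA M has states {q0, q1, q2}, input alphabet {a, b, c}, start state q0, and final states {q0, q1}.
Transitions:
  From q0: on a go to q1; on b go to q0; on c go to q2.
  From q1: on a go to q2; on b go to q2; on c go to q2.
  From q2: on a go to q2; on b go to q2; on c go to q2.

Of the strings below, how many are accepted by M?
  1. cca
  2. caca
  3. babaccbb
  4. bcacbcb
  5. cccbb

0

cca: rejected
caca: rejected
babaccbb: rejected
bcacbcb: rejected
cccbb: rejected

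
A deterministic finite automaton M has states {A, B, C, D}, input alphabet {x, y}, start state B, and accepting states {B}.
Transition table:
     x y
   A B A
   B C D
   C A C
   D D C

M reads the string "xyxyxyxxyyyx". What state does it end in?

B --x--> C
C --y--> C
C --x--> A
A --y--> A
A --x--> B
B --y--> D
D --x--> D
D --x--> D
D --y--> C
C --y--> C
C --y--> C
C --x--> A

A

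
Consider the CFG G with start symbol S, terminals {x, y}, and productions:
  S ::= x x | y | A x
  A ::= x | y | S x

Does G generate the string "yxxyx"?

no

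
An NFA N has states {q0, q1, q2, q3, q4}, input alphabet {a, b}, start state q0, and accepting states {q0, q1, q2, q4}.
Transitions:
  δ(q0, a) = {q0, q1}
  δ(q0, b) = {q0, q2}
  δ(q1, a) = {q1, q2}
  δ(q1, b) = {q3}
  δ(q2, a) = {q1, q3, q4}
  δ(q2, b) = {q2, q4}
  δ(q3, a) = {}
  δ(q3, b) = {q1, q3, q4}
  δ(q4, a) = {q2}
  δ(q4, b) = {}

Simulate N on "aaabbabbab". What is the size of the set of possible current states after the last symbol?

Start: {q0}
read a: {q0, q1}
read a: {q0, q1, q2}
read a: {q0, q1, q2, q3, q4}
read b: {q0, q1, q2, q3, q4}
read b: {q0, q1, q2, q3, q4}
read a: {q0, q1, q2, q3, q4}
read b: {q0, q1, q2, q3, q4}
read b: {q0, q1, q2, q3, q4}
read a: {q0, q1, q2, q3, q4}
read b: {q0, q1, q2, q3, q4}
Final reachable set {q0, q1, q2, q3, q4} has 5 states.

5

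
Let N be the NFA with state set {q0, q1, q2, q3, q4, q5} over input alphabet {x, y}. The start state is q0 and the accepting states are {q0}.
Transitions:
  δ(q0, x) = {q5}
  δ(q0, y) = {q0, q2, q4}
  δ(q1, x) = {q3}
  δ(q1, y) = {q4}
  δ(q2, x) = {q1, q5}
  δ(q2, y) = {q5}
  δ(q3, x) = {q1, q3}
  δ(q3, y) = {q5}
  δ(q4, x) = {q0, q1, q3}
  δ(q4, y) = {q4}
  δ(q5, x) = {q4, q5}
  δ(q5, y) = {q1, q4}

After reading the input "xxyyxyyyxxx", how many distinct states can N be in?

5

Start: {q0}
read x: {q5}
read x: {q4, q5}
read y: {q1, q4}
read y: {q4}
read x: {q0, q1, q3}
read y: {q0, q2, q4, q5}
read y: {q0, q1, q2, q4, q5}
read y: {q0, q1, q2, q4, q5}
read x: {q0, q1, q3, q4, q5}
read x: {q0, q1, q3, q4, q5}
read x: {q0, q1, q3, q4, q5}
Final reachable set {q0, q1, q3, q4, q5} has 5 states.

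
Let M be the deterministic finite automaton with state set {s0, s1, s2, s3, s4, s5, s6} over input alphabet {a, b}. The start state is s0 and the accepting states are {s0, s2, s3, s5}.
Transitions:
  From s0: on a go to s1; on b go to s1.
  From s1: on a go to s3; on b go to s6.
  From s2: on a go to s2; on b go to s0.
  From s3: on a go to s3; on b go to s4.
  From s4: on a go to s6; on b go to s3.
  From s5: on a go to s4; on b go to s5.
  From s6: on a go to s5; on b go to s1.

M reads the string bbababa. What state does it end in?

s0 --b--> s1
s1 --b--> s6
s6 --a--> s5
s5 --b--> s5
s5 --a--> s4
s4 --b--> s3
s3 --a--> s3

s3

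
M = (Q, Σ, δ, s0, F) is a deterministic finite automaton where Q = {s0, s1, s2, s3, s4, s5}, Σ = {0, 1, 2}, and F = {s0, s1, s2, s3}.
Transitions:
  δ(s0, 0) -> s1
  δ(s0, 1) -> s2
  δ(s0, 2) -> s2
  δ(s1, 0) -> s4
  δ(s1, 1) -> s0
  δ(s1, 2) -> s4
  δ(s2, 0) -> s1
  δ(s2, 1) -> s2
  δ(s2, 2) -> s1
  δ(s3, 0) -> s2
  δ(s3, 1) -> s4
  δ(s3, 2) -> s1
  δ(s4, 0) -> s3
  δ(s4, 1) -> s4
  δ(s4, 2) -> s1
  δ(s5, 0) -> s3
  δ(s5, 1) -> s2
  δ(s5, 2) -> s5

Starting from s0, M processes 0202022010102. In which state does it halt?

s1

s0 --0--> s1
s1 --2--> s4
s4 --0--> s3
s3 --2--> s1
s1 --0--> s4
s4 --2--> s1
s1 --2--> s4
s4 --0--> s3
s3 --1--> s4
s4 --0--> s3
s3 --1--> s4
s4 --0--> s3
s3 --2--> s1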